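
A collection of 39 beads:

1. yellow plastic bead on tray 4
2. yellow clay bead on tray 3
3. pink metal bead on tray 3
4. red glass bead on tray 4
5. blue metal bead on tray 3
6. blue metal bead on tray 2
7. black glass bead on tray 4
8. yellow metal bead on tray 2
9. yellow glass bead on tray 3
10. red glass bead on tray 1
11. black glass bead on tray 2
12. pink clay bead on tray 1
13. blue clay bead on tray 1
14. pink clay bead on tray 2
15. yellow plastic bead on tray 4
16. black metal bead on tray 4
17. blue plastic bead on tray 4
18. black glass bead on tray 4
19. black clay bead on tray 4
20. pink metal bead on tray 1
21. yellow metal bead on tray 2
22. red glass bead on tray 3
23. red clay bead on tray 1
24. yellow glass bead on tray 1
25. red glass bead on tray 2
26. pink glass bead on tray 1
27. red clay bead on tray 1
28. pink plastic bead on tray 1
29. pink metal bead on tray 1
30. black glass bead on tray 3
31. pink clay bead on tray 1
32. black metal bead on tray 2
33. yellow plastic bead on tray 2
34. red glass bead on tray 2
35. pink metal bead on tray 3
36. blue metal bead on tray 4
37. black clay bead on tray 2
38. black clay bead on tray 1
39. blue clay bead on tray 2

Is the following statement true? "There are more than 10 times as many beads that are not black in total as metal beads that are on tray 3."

There are 30 beads that are not black.
There are 3 metal beads on tray 3.
The claim requires 30 > 10 × 3 = 30, which does not hold.

False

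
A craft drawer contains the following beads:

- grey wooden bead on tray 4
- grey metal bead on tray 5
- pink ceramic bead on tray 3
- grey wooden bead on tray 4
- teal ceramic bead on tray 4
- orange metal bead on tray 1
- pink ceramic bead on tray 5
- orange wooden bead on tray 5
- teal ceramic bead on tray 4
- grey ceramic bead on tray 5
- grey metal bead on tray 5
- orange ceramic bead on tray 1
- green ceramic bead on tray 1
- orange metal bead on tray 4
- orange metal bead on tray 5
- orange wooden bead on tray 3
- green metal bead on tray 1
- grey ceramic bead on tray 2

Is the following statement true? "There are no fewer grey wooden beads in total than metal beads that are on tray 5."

False

grey wooden beads: 2.
metal beads on tray 5: 3.
The claim requires 2 ≥ 3, which does not hold.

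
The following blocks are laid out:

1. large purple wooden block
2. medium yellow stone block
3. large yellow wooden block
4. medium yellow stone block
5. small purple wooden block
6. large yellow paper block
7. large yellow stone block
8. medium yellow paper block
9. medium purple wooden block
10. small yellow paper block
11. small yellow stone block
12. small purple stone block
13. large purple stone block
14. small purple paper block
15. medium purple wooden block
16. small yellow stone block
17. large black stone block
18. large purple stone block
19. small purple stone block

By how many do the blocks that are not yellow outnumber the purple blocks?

blocks that are not yellow: 10.
purple blocks: 9.
10 − 9 = 1.

1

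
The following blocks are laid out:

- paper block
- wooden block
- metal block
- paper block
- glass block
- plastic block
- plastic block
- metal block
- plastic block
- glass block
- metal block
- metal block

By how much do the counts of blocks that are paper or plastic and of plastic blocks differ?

2

blocks that are paper or plastic: 5. plastic blocks: 3.
|5 − 3| = 5 − 3 = 2.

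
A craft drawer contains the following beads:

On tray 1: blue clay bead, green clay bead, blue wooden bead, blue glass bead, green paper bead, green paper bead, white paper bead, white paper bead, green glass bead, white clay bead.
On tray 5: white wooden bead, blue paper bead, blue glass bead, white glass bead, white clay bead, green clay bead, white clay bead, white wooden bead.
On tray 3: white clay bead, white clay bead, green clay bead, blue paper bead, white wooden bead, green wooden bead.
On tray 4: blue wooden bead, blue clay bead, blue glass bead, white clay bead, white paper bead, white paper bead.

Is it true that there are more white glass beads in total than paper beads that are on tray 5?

There is 1 white glass bead.
There is 1 paper bead on tray 5.
The claim requires 1 > 1, which does not hold.

False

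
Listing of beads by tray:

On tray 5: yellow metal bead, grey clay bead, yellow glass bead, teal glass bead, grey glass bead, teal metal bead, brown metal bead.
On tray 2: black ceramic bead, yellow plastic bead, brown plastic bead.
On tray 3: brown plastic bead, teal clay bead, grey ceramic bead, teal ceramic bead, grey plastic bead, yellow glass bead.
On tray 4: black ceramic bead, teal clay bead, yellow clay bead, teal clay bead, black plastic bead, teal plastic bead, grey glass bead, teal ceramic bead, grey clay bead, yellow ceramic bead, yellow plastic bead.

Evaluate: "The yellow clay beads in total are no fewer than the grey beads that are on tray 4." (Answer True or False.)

False

|yellow clay beads| = 1.
|grey beads on tray 4| = 2.
The claim requires 1 ≥ 2, which does not hold.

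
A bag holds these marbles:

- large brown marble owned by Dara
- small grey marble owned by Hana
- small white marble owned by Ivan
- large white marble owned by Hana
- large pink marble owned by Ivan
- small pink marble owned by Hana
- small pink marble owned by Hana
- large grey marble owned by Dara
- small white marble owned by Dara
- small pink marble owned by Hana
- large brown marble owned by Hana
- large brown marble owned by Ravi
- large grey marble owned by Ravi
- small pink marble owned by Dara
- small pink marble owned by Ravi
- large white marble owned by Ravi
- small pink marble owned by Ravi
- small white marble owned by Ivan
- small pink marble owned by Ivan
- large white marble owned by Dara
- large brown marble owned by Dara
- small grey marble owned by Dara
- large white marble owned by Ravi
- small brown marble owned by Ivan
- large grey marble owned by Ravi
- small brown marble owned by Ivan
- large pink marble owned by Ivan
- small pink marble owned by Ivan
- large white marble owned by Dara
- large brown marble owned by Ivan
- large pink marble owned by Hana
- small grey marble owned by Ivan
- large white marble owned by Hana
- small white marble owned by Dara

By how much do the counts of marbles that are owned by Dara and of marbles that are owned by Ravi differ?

2

marbles owned by Dara: 9. marbles owned by Ravi: 7.
|9 − 7| = 9 − 7 = 2.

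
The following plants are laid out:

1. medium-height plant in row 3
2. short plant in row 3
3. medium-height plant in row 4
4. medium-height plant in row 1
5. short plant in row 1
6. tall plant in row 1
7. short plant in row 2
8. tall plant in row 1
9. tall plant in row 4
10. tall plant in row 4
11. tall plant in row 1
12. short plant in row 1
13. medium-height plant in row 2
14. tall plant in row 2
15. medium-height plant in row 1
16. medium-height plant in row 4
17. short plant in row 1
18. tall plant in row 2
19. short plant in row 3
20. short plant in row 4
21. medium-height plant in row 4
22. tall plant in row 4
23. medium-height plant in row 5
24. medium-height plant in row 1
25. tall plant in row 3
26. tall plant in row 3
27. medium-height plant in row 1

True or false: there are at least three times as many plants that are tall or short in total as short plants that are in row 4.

True

|plants that are tall or short| = 17.
|short plants in row 4| = 1.
The claim requires 17 ≥ 3 × 1 = 3, which holds.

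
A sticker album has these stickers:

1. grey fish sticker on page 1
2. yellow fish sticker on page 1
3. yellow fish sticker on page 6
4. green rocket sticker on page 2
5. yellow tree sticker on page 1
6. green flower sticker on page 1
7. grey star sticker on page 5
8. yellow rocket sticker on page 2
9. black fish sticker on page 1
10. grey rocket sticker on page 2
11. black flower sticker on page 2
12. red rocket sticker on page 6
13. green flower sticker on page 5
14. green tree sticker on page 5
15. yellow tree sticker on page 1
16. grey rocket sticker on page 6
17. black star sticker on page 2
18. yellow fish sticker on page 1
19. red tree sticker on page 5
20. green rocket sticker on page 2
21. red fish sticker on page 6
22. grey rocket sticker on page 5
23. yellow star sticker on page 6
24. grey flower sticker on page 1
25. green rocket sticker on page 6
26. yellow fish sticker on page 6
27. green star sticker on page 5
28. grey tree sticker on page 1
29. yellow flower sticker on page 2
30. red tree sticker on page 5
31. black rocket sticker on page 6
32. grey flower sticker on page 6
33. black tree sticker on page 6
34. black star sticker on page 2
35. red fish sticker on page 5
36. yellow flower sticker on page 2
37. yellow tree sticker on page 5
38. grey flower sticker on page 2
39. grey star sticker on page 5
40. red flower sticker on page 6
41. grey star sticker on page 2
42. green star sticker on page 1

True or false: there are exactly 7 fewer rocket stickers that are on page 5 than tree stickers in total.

True

There is 1 rocket sticker on page 5.
There are 8 tree stickers.
The claim requires 8 − 1 (= 7) to equal 7, which holds.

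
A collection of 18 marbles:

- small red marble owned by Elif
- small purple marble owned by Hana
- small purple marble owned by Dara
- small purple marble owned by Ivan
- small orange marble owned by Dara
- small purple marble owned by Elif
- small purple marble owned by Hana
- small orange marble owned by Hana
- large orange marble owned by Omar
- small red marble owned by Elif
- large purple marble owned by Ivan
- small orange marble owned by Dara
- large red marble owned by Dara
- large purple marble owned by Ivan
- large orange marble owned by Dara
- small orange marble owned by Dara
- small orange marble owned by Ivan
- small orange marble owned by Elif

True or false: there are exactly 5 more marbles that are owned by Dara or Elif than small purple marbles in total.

True

|marbles owned by Dara or Elif| = 10.
|small purple marbles| = 5.
The claim requires 10 − 5 (= 5) to equal 5, which holds.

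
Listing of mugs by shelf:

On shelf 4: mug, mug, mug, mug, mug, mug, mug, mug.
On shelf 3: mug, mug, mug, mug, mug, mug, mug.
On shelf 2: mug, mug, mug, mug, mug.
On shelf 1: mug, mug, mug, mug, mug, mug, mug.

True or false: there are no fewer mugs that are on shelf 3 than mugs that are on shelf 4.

|mugs on shelf 3| = 7.
|mugs on shelf 4| = 8.
The claim requires 7 ≥ 8, which does not hold.

False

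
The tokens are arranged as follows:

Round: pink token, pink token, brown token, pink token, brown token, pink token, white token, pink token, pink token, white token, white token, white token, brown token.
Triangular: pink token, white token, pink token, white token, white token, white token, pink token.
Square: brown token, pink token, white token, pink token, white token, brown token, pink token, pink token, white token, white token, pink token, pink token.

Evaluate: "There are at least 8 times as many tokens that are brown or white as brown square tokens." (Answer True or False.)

True

tokens that are brown or white: 17.
brown square tokens: 2.
The claim requires 17 ≥ 8 × 2 = 16, which holds.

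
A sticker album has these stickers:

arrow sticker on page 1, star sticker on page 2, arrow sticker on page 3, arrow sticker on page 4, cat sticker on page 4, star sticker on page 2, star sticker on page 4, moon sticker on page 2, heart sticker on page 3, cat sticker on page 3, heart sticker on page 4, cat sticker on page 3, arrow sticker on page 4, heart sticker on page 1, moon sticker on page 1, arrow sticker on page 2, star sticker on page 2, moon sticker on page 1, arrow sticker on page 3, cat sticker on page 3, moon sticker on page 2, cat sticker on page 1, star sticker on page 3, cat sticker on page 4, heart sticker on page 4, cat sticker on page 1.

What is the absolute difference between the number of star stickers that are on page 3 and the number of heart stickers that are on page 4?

1

star stickers on page 3: 1. heart stickers on page 4: 2.
|1 − 2| = 2 − 1 = 1.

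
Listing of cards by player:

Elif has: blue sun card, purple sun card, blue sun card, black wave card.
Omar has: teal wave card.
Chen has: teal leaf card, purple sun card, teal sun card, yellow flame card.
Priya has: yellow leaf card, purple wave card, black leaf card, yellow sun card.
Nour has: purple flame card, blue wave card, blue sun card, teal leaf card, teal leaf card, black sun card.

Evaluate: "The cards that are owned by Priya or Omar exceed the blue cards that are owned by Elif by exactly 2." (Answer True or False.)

cards owned by Priya or Omar: 5.
blue cards owned by Elif: 2.
The claim requires 5 − 2 (= 3) to equal 2, which does not hold.

False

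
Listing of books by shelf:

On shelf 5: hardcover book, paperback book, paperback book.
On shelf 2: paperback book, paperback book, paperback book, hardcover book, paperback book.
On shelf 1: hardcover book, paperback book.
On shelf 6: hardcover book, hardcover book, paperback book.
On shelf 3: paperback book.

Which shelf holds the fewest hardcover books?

Counts by shelf (restricted to hardcover books): shelf 6→2, shelf 1→1, shelf 2→1, shelf 5→1, shelf 3→0.
The minimum is 0, held uniquely by shelf 3.

shelf 3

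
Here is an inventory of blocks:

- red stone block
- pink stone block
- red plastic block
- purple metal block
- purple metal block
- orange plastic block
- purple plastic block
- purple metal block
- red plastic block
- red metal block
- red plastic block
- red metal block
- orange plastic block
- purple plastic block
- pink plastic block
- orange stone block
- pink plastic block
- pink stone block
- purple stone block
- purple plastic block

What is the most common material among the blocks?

plastic

Counts by material: plastic 10, stone 5, metal 5.
The maximum is 10, held uniquely by plastic.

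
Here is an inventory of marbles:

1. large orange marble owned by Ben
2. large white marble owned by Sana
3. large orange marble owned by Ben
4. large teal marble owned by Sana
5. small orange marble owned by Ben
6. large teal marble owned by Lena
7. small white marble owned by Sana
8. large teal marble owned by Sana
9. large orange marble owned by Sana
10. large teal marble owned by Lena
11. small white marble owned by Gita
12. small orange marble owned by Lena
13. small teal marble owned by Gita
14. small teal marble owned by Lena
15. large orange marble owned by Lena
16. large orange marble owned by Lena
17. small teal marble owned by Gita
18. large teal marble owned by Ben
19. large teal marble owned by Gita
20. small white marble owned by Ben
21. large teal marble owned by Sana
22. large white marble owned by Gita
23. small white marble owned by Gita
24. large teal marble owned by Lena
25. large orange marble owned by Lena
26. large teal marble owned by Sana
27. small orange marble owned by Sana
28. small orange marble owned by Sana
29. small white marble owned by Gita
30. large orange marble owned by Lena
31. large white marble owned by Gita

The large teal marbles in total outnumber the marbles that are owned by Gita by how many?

1

large teal marbles: 9.
marbles owned by Gita: 8.
9 − 8 = 1.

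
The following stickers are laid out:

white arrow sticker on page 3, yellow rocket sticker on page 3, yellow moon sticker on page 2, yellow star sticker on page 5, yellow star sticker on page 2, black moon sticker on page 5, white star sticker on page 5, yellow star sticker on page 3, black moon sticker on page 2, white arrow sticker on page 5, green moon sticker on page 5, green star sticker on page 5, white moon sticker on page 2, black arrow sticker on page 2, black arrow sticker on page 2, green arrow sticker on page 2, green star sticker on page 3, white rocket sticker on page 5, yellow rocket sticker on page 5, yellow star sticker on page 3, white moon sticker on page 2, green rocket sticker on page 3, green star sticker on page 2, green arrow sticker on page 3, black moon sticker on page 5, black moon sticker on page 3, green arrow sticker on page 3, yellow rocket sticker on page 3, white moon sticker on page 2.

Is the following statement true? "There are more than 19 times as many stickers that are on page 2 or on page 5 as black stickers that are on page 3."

stickers on page 2 or on page 5: 19.
black stickers on page 3: 1.
The claim requires 19 > 19 × 1 = 19, which does not hold.

False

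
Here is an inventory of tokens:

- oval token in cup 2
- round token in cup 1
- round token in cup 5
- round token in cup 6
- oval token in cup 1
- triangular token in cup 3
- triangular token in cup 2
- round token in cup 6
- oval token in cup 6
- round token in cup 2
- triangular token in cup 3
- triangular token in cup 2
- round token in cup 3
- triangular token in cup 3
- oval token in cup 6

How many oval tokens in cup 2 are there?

1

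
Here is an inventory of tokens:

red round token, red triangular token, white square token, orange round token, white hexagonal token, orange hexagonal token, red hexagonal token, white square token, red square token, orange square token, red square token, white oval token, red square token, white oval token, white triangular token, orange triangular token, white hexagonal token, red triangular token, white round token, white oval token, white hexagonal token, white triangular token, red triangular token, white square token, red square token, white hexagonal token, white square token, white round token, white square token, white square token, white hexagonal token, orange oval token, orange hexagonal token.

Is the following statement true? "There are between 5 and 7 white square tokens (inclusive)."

True

|white square tokens| = 6.
The claim requires 5 ≤ 6 ≤ 7, which holds.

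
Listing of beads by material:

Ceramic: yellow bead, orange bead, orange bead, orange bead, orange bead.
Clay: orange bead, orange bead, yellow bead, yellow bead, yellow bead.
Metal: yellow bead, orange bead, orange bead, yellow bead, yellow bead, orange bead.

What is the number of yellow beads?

7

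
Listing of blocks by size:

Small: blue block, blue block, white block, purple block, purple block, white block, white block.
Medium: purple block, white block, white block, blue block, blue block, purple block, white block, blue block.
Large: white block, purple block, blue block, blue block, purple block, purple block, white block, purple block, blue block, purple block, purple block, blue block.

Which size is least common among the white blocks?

large

Counts by size (restricted to white blocks): small 3, medium 3, large 2.
The minimum is 2, held uniquely by large.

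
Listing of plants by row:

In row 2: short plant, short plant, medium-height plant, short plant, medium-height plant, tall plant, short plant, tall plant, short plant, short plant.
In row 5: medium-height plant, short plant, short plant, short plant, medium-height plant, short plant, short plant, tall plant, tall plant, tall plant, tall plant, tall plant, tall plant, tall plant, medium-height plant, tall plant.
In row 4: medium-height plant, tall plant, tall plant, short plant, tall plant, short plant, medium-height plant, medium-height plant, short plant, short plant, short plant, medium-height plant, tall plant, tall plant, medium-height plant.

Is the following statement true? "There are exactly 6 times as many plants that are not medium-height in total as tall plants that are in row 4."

False

|plants that are not medium-height| = 31.
|tall plants in row 4| = 5.
The claim requires 31 = 6 × 5 = 30, which does not hold.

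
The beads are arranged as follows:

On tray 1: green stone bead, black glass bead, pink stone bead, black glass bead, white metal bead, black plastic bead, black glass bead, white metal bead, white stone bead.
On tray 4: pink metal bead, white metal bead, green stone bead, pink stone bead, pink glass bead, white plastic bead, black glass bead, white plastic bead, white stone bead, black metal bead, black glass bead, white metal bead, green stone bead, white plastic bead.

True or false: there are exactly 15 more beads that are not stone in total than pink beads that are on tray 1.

True

There are 16 beads that are not stone.
There is 1 pink bead on tray 1.
The claim requires 16 − 1 (= 15) to equal 15, which holds.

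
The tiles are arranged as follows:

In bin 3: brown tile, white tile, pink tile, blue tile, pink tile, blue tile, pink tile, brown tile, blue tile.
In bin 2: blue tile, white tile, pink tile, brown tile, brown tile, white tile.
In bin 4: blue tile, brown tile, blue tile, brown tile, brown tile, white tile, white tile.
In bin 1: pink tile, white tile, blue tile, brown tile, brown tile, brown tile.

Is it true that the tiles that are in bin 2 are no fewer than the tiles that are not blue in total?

|tiles in bin 2| = 6.
|tiles that are not blue| = 21.
The claim requires 6 ≥ 21, which does not hold.

False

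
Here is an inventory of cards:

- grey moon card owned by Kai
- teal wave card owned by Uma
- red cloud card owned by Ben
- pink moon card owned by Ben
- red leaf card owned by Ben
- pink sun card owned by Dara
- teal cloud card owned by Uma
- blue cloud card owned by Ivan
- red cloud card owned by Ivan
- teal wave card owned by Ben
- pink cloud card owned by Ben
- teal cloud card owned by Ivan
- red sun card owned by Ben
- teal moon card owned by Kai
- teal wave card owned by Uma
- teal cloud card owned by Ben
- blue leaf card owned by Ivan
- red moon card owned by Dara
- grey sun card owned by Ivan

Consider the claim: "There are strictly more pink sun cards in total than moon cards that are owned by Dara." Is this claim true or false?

False

pink sun cards: 1.
moon cards owned by Dara: 1.
The claim requires 1 > 1, which does not hold.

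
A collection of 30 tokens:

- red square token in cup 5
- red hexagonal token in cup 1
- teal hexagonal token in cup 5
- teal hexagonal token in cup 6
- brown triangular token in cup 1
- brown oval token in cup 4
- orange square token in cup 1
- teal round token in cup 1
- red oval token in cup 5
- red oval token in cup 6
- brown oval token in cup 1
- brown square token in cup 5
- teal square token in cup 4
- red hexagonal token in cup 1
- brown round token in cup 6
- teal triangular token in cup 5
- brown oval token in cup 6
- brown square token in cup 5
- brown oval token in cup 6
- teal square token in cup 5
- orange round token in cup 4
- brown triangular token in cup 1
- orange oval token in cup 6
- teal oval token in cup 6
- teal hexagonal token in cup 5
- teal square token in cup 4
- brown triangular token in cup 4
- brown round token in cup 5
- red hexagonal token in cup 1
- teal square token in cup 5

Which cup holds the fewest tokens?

cup 4

Counts by cup: cup 5→10, cup 1→8, cup 6→7, cup 4→5.
The minimum is 5, held uniquely by cup 4.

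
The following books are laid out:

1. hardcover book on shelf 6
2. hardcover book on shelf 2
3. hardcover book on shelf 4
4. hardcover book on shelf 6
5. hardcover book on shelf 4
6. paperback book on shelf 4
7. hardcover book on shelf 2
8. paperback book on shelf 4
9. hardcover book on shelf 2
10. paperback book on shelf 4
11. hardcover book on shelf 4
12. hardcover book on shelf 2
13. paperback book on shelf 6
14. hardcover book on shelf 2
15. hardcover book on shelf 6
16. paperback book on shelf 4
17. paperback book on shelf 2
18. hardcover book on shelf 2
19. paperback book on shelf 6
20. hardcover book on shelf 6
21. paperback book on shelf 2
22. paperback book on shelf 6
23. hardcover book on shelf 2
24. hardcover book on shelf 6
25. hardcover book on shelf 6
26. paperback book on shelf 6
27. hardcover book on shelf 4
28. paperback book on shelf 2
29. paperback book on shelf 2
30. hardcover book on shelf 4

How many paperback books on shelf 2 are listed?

4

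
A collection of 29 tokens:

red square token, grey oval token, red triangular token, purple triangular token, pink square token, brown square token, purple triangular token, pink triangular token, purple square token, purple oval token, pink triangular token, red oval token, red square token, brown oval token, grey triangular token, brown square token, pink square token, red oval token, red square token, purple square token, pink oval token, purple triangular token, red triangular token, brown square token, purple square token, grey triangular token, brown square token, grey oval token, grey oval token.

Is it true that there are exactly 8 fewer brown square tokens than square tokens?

True

There are 4 brown square tokens.
There are 12 square tokens.
The claim requires 12 − 4 (= 8) to equal 8, which holds.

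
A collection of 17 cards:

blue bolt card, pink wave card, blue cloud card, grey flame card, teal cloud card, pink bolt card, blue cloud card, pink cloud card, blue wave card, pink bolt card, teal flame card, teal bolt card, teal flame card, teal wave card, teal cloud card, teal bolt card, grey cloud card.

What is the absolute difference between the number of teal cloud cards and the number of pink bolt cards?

0

teal cloud cards: 2. pink bolt cards: 2.
|2 − 2| = 2 − 2 = 0.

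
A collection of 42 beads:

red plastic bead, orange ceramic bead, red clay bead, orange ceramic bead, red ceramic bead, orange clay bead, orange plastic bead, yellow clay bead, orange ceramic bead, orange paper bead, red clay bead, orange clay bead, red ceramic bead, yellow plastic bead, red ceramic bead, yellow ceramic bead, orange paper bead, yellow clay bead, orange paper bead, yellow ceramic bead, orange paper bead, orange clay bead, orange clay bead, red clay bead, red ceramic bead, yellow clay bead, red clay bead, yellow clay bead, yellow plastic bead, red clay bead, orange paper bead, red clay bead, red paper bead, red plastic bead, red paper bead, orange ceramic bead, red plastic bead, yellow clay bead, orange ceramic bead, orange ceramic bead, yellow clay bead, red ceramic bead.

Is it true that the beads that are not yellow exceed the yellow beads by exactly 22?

True

|beads that are not yellow| = 32.
|yellow beads| = 10.
The claim requires 32 − 10 (= 22) to equal 22, which holds.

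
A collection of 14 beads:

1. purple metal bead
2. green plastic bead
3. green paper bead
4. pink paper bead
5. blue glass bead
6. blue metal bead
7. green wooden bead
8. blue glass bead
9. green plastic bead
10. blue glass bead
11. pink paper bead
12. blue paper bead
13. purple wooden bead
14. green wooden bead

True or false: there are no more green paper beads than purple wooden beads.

True

green paper beads: 1.
purple wooden beads: 1.
The claim requires 1 ≤ 1, which holds.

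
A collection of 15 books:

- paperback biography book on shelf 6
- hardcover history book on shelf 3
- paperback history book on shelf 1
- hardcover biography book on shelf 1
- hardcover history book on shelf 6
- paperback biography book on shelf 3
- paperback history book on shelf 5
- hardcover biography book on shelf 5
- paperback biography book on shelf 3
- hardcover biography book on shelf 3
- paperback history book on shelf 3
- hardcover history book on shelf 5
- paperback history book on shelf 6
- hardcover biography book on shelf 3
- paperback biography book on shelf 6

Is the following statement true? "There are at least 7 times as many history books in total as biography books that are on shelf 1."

history books: 7.
biography books on shelf 1: 1.
The claim requires 7 ≥ 7 × 1 = 7, which holds.

True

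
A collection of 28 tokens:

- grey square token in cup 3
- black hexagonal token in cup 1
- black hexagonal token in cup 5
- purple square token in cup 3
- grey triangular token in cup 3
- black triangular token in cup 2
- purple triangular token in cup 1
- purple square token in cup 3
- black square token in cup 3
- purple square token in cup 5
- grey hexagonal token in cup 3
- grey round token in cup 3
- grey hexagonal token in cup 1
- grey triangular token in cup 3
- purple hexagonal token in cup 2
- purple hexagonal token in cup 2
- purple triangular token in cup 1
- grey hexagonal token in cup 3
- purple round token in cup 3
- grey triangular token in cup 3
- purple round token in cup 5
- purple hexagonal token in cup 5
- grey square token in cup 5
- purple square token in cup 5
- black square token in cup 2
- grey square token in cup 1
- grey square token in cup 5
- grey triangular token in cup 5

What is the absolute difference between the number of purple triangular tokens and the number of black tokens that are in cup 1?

1

purple triangular tokens: 2. black tokens in cup 1: 1.
|2 − 1| = 2 − 1 = 1.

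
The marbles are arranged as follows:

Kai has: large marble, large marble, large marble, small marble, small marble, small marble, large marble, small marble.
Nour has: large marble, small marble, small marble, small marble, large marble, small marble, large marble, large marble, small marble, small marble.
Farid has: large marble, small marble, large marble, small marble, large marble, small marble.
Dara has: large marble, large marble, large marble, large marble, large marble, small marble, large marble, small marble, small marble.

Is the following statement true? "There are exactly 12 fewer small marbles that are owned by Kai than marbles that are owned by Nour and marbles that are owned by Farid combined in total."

Count of small marbles owned by Kai: 4.
marbles owned by Nour: 10; marbles owned by Farid: 6; combined: 10 + 6 = 16.
The claim requires 16 − 4 (= 12) to equal 12, which holds.

True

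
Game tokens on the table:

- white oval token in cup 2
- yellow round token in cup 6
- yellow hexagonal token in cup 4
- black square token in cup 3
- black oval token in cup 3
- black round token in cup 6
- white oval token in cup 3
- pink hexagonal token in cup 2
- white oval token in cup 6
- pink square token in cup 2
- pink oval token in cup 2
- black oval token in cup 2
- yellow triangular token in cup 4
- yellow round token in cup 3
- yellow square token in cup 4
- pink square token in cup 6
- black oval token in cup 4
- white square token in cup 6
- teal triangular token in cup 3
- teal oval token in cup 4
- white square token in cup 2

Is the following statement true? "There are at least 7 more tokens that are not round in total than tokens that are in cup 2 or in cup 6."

True

There are 18 tokens that are not round.
There are 11 tokens in cup 2 or in cup 6.
The claim requires 18 − 11 = 7 ≥ 7, which holds.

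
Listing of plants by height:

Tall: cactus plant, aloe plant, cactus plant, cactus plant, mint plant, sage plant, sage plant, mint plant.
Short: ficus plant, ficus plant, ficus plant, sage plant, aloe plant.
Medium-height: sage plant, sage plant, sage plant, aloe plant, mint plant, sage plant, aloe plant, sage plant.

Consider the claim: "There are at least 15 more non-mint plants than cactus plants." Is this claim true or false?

|non-mint plants| = 18.
|cactus plants| = 3.
The claim requires 18 − 3 = 15 ≥ 15, which holds.

True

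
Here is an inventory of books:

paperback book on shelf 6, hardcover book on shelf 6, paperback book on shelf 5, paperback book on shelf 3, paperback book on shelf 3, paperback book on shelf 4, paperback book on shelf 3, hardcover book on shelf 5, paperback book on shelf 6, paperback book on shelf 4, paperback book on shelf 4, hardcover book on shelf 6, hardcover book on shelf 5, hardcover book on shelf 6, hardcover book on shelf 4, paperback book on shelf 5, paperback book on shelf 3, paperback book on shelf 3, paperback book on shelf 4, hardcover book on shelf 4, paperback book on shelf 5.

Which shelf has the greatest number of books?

shelf 4

Counts by shelf: shelf 4→6, shelf 6→5, shelf 3→5, shelf 5→5.
The maximum is 6, held uniquely by shelf 4.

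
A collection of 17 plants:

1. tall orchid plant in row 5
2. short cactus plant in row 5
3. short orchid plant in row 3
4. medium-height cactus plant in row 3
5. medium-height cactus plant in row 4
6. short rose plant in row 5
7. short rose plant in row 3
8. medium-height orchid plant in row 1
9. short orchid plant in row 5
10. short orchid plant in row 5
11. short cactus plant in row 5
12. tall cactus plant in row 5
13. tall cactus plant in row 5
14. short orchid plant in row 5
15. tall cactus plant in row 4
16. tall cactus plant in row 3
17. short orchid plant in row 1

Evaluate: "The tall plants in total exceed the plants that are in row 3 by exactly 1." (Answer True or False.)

True

There are 5 tall plants.
There are 4 plants in row 3.
The claim requires 5 − 4 (= 1) to equal 1, which holds.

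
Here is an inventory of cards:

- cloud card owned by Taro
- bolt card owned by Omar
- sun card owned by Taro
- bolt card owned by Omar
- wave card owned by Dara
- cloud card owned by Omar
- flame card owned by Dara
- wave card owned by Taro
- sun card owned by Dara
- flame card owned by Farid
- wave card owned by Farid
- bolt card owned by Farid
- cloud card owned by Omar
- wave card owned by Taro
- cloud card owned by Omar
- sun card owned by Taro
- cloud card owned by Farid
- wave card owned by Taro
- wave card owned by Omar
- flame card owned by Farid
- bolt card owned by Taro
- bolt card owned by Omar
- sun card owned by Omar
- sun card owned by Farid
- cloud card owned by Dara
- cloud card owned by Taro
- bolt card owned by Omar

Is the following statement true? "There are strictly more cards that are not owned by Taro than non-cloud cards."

False

Count of cards that are not owned by Taro: 19.
There are 20 non-cloud cards.
The claim requires 19 > 20, which does not hold.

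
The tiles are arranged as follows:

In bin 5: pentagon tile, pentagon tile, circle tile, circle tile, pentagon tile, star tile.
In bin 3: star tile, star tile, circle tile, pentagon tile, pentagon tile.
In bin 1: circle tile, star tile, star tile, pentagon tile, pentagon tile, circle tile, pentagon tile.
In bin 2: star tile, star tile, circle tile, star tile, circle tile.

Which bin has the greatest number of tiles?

bin 1

Counts by bin: bin 1→7, bin 5→6, bin 2→5, bin 3→5.
The maximum is 7, held uniquely by bin 1.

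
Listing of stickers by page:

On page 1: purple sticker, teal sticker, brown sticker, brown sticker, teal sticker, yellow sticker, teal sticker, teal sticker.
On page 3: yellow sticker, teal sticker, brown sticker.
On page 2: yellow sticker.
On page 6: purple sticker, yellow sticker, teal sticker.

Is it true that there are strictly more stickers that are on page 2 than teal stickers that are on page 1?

False

There is 1 sticker on page 2.
There are 4 teal stickers on page 1.
The claim requires 1 > 4, which does not hold.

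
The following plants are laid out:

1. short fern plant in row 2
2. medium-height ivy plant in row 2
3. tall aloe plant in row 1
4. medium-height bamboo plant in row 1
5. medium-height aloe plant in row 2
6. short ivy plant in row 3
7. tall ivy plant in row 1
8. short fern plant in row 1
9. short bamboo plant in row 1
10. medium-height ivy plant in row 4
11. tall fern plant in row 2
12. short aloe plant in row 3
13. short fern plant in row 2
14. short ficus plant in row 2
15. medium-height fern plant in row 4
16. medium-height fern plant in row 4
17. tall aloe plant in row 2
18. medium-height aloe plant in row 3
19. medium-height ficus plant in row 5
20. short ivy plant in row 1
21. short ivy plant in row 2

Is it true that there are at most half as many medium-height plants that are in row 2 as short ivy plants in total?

False

medium-height plants in row 2: 2.
short ivy plants: 3.
The claim requires 2 × 2 = 4 ≤ 3, which does not hold.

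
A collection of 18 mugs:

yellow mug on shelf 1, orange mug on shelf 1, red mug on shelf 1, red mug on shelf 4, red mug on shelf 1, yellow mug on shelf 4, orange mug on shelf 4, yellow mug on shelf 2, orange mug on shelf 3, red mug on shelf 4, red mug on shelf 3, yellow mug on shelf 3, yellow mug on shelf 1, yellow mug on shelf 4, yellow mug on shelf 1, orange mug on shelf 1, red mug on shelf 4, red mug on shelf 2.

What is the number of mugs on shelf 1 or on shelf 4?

on shelf 1: 7; on shelf 4: 6; together 7 + 6 = 13.

13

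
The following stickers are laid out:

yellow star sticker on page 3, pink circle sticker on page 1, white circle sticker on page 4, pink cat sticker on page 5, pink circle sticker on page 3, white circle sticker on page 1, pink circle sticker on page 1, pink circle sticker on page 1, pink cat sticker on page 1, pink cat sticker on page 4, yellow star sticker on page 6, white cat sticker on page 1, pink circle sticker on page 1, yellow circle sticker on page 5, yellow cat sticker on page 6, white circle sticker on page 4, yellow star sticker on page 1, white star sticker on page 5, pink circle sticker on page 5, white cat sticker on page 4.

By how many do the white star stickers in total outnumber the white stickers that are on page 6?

1

white star stickers: 1.
white stickers on page 6: 0.
1 − 0 = 1.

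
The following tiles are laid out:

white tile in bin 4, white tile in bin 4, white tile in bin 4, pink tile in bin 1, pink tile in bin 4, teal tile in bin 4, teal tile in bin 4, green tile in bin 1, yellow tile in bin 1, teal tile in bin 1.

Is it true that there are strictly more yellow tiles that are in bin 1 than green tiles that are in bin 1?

False

yellow tiles in bin 1: 1.
green tiles in bin 1: 1.
The claim requires 1 > 1, which does not hold.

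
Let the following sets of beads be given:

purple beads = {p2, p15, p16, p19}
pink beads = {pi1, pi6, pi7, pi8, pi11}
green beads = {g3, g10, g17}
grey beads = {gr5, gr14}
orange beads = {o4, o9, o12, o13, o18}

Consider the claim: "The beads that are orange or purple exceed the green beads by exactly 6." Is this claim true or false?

beads that are orange or purple: 9.
green beads: 3.
The claim requires 9 − 3 (= 6) to equal 6, which holds.

True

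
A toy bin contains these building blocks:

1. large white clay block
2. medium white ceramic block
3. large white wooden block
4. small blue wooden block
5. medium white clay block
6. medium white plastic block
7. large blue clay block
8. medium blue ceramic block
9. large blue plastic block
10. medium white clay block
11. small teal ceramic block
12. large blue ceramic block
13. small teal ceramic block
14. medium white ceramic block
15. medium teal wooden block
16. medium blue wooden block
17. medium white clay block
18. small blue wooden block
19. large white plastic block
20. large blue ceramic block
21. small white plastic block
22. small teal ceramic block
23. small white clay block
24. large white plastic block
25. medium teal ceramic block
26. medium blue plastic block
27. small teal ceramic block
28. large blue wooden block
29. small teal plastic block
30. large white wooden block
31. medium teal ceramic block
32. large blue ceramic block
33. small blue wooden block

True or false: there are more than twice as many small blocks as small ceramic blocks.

|small blocks| = 10.
|small ceramic blocks| = 4.
The claim requires 10 > 2 × 4 = 8, which holds.

True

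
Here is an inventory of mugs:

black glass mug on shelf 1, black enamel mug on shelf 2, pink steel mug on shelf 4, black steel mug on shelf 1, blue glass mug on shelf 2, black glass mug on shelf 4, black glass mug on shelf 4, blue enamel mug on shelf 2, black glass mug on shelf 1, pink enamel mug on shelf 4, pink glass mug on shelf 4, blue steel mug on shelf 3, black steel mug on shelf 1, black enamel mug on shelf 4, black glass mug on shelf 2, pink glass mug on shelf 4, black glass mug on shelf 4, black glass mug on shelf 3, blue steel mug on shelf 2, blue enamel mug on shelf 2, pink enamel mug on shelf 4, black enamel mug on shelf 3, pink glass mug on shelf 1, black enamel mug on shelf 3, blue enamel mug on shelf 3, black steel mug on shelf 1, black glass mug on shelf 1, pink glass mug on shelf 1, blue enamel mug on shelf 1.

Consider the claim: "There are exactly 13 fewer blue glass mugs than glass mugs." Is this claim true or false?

There is 1 blue glass mug.
There are 13 glass mugs.
The claim requires 13 − 1 (= 12) to equal 13, which does not hold.

False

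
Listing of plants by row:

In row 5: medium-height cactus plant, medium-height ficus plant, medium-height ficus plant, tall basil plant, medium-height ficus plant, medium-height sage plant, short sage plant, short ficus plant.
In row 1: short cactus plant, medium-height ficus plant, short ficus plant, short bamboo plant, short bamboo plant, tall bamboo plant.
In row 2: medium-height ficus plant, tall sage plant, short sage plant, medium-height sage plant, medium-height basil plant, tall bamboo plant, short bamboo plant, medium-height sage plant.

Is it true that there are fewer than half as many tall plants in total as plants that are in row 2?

|tall plants| = 4.
|plants in row 2| = 8.
The claim requires 2 × 4 = 8 < 8, which does not hold.

False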